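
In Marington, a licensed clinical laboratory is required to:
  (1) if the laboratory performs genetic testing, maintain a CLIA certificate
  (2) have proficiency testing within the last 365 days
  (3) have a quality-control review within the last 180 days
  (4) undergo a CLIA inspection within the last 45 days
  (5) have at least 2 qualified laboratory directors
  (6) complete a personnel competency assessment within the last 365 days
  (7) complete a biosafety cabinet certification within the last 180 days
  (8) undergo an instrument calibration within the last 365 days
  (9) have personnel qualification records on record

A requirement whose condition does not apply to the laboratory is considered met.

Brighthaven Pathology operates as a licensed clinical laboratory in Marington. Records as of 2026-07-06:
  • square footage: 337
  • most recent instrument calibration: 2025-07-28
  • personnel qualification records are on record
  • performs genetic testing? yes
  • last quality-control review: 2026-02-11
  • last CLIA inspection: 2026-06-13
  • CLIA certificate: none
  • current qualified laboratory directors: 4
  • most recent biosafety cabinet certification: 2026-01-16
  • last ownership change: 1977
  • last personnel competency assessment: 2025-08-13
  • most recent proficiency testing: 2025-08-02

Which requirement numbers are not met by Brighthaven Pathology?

1. condition 'performs genetic testing' holds; CLIA certificate absent → not met
2. proficiency testing 338 days ago vs limit 365 → met
3. quality-control review 145 days ago vs limit 180 → met
4. CLIA inspection 23 days ago vs limit 45 → met
5. qualified laboratory directors 4 ≥ 2 → met
6. personnel competency assessment 327 days ago vs limit 365 → met
7. biosafety cabinet certification 171 days ago vs limit 180 → met
8. instrument calibration 343 days ago vs limit 365 → met
9. personnel qualification records present → met
Not met: 1

1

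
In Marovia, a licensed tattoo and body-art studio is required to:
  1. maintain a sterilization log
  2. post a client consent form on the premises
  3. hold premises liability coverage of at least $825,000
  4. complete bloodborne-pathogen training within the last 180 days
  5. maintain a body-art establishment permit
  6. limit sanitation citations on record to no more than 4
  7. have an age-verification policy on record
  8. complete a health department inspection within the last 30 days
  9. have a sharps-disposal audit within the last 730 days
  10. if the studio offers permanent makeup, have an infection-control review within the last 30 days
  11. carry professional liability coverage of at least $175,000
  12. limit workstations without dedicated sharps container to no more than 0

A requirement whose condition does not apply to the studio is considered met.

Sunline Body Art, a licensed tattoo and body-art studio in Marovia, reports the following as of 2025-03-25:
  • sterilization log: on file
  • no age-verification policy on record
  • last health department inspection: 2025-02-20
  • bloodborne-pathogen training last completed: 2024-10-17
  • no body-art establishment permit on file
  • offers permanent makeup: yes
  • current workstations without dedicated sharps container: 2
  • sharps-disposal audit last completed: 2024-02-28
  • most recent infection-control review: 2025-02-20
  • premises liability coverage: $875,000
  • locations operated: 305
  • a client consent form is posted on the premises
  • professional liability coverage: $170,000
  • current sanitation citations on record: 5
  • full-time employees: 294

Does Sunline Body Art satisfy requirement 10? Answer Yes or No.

No

10. condition 'offers permanent makeup' holds; infection-control review 33 days ago vs limit 30 → not met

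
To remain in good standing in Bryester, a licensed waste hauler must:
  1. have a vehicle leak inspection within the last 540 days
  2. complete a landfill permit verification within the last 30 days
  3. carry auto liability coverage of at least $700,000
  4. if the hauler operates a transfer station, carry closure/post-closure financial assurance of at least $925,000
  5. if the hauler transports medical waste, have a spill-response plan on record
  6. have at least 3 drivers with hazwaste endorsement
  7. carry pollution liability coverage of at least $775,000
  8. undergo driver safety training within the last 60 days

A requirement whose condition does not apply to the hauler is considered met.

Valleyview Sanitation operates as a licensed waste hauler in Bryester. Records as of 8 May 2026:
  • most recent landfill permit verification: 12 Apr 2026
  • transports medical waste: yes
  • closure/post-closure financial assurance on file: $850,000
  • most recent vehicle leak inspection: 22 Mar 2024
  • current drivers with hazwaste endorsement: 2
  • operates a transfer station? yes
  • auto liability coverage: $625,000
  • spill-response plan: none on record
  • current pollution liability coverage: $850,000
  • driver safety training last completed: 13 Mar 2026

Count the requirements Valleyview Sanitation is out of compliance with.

1. vehicle leak inspection 777 days ago vs limit 540 → not met
2. landfill permit verification 26 days ago vs limit 30 → met
3. auto liability coverage $625,000 < $700,000 → not met
4. condition 'operates a transfer station' holds; closure/post-closure financial assurance $850,000 < $925,000 → not met
5. condition 'transports medical waste' holds; spill-response plan absent → not met
6. drivers with hazwaste endorsement 2 < 3 → not met
7. pollution liability coverage $850,000 ≥ $775,000 → met
8. driver safety training 56 days ago vs limit 60 → met
Not met: 5 of 8

5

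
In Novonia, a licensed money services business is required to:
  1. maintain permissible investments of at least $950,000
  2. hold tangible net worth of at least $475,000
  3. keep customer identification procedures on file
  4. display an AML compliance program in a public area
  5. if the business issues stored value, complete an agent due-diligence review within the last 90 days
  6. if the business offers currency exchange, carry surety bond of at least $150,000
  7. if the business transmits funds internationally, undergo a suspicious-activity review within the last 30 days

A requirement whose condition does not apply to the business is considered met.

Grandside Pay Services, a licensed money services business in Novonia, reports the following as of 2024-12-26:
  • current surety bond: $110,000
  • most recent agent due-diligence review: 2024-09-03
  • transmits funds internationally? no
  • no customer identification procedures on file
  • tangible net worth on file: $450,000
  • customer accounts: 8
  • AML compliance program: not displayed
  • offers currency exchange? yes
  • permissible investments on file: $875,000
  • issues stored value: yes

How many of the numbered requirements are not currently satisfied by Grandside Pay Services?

1. permissible investments $875,000 < $950,000 → not met
2. tangible net worth $450,000 < $475,000 → not met
3. customer identification procedures absent → not met
4. AML compliance program absent → not met
5. condition 'issues stored value' holds; agent due-diligence review 114 days ago vs limit 90 → not met
6. condition 'offers currency exchange' holds; surety bond $110,000 < $150,000 → not met
7. condition 'transmits funds internationally' does not hold → requirement n/a → met
Not met: 6 of 7

6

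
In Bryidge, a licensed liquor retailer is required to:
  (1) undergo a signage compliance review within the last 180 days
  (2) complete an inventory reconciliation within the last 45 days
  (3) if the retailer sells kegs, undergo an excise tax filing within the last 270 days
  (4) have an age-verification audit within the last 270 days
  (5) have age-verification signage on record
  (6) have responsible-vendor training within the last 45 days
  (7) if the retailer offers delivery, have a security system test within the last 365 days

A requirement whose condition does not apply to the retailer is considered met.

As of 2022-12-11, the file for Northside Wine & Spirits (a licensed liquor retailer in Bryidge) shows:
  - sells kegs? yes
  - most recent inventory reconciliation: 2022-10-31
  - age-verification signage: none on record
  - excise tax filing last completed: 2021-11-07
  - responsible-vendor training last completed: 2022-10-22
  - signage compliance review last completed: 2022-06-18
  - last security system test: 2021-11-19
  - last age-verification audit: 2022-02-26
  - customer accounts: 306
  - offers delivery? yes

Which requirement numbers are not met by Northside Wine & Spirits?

1. signage compliance review 176 days ago vs limit 180 → met
2. inventory reconciliation 41 days ago vs limit 45 → met
3. condition 'sells kegs' holds; excise tax filing 399 days ago vs limit 270 → not met
4. age-verification audit 288 days ago vs limit 270 → not met
5. age-verification signage absent → not met
6. responsible-vendor training 50 days ago vs limit 45 → not met
7. condition 'offers delivery' holds; security system test 387 days ago vs limit 365 → not met
Not met: 3, 4, 5, 6, 7

3, 4, 5, 6, 7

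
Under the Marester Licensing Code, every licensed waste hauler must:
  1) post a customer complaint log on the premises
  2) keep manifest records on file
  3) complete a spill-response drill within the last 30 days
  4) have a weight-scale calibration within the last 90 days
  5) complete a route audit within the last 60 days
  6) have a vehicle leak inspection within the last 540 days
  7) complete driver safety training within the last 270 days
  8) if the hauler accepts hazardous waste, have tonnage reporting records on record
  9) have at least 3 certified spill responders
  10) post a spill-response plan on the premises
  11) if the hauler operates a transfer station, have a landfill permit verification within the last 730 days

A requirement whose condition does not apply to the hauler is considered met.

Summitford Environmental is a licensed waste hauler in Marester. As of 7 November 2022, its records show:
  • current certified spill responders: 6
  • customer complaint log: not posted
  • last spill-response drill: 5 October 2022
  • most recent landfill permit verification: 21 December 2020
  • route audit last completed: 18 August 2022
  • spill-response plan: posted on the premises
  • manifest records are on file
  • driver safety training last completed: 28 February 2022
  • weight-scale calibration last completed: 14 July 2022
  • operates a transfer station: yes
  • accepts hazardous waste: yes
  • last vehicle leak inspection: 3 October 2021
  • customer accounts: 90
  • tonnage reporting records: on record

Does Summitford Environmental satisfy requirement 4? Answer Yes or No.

No

4. weight-scale calibration 116 days ago vs limit 90 → not met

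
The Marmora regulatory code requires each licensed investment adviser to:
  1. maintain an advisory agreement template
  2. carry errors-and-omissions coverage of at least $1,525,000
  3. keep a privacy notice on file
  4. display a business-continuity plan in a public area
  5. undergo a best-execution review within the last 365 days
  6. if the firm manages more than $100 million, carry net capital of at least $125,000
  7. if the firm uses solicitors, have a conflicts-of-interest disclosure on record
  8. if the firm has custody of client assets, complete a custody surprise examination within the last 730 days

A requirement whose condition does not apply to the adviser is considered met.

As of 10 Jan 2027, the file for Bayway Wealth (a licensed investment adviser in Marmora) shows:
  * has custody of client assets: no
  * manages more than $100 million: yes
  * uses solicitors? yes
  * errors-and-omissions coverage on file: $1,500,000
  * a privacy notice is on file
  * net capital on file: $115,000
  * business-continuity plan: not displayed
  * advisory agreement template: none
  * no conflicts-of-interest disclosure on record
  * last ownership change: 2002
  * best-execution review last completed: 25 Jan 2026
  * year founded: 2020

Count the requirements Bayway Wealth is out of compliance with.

5

1. advisory agreement template absent → not met
2. errors-and-omissions coverage $1,500,000 < $1,525,000 → not met
3. privacy notice present → met
4. business-continuity plan absent → not met
5. best-execution review 350 days ago vs limit 365 → met
6. condition 'manages more than $100 million' holds; net capital $115,000 < $125,000 → not met
7. condition 'uses solicitors' holds; conflicts-of-interest disclosure absent → not met
8. condition 'has custody of client assets' does not hold → requirement n/a → met
Not met: 5 of 8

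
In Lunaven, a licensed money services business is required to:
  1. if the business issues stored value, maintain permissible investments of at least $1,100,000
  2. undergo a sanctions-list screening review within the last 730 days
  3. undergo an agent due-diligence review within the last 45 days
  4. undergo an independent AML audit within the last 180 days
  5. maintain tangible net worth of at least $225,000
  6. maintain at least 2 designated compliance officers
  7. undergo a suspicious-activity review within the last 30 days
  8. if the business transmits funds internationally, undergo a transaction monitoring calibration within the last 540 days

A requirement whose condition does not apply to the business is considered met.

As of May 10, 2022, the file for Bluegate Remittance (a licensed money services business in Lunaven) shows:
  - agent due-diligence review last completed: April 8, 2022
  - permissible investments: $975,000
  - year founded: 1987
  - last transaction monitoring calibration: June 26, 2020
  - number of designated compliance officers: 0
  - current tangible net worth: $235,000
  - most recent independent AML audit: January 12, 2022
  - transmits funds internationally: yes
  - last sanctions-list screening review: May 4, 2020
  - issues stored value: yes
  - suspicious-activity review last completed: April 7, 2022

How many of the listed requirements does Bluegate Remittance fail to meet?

5

1. condition 'issues stored value' holds; permissible investments $975,000 < $1,100,000 → not met
2. sanctions-list screening review 736 days ago vs limit 730 → not met
3. agent due-diligence review 32 days ago vs limit 45 → met
4. independent AML audit 118 days ago vs limit 180 → met
5. tangible net worth $235,000 ≥ $225,000 → met
6. designated compliance officers 0 < 2 → not met
7. suspicious-activity review 33 days ago vs limit 30 → not met
8. condition 'transmits funds internationally' holds; transaction monitoring calibration 683 days ago vs limit 540 → not met
Not met: 5 of 8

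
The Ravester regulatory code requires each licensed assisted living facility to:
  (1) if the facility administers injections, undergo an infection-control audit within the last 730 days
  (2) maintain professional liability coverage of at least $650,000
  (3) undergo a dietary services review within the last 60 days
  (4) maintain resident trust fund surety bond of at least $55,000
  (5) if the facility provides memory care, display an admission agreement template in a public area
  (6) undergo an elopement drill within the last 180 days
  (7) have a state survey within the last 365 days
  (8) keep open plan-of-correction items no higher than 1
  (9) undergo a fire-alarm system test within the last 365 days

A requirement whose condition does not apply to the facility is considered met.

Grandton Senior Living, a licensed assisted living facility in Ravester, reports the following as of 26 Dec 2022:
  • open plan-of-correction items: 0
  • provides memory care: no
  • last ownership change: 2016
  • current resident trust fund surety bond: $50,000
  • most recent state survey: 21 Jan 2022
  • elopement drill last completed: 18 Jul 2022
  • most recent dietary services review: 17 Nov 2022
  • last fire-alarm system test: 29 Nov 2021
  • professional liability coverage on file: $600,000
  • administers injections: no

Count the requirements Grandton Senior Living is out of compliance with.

3

1. condition 'administers injections' does not hold → requirement n/a → met
2. professional liability coverage $600,000 < $650,000 → not met
3. dietary services review 39 days ago vs limit 60 → met
4. resident trust fund surety bond $50,000 < $55,000 → not met
5. condition 'provides memory care' does not hold → requirement n/a → met
6. elopement drill 161 days ago vs limit 180 → met
7. state survey 339 days ago vs limit 365 → met
8. open plan-of-correction items 0 ≤ 1 → met
9. fire-alarm system test 392 days ago vs limit 365 → not met
Not met: 3 of 9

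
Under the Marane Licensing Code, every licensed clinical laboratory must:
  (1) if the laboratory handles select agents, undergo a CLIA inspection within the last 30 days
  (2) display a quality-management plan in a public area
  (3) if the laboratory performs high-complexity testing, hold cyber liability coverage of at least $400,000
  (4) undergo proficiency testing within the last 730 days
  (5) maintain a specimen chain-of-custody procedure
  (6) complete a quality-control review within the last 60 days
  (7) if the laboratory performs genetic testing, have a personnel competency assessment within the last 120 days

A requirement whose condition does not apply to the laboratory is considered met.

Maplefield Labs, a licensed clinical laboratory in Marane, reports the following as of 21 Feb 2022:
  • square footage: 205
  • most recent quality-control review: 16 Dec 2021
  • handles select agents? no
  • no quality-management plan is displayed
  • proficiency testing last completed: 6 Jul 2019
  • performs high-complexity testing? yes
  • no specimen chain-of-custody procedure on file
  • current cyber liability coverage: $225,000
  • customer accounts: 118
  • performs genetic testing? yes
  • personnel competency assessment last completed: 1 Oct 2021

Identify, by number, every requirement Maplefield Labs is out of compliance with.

2, 3, 4, 5, 6, 7

1. condition 'handles select agents' does not hold → requirement n/a → met
2. quality-management plan absent → not met
3. condition 'performs high-complexity testing' holds; cyber liability coverage $225,000 < $400,000 → not met
4. proficiency testing 961 days ago vs limit 730 → not met
5. specimen chain-of-custody procedure absent → not met
6. quality-control review 67 days ago vs limit 60 → not met
7. condition 'performs genetic testing' holds; personnel competency assessment 143 days ago vs limit 120 → not met
Not met: 2, 3, 4, 5, 6, 7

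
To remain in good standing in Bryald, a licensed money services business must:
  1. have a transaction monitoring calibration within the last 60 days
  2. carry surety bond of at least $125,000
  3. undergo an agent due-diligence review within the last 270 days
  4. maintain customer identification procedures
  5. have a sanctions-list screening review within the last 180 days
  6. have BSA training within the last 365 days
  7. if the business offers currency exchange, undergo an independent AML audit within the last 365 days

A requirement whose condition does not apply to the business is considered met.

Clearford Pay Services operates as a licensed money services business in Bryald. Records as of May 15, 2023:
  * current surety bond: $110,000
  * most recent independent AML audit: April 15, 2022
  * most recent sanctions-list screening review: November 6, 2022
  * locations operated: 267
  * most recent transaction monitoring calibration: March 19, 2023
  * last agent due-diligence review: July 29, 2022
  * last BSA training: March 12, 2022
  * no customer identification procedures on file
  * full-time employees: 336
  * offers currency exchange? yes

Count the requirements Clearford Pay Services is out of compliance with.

6

1. transaction monitoring calibration 57 days ago vs limit 60 → met
2. surety bond $110,000 < $125,000 → not met
3. agent due-diligence review 290 days ago vs limit 270 → not met
4. customer identification procedures absent → not met
5. sanctions-list screening review 190 days ago vs limit 180 → not met
6. BSA training 429 days ago vs limit 365 → not met
7. condition 'offers currency exchange' holds; independent AML audit 395 days ago vs limit 365 → not met
Not met: 6 of 7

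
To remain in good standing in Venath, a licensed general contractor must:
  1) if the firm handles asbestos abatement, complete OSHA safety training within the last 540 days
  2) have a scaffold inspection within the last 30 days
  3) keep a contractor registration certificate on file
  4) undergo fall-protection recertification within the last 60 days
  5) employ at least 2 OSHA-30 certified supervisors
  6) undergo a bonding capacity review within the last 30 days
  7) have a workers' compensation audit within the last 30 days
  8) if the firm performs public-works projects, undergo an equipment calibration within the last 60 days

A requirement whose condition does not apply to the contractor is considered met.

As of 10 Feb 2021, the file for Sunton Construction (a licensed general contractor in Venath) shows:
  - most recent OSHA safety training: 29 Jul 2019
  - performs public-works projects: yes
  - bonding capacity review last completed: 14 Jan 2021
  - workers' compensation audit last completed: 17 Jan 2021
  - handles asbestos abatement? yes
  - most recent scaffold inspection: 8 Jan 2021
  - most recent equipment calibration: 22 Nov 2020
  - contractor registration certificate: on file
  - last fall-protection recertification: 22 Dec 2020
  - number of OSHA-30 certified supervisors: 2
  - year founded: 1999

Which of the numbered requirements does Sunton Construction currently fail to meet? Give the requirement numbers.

1, 2, 8

1. condition 'handles asbestos abatement' holds; OSHA safety training 562 days ago vs limit 540 → not met
2. scaffold inspection 33 days ago vs limit 30 → not met
3. contractor registration certificate present → met
4. fall-protection recertification 50 days ago vs limit 60 → met
5. OSHA-30 certified supervisors 2 ≥ 2 → met
6. bonding capacity review 27 days ago vs limit 30 → met
7. workers' compensation audit 24 days ago vs limit 30 → met
8. condition 'performs public-works projects' holds; equipment calibration 80 days ago vs limit 60 → not met
Not met: 1, 2, 8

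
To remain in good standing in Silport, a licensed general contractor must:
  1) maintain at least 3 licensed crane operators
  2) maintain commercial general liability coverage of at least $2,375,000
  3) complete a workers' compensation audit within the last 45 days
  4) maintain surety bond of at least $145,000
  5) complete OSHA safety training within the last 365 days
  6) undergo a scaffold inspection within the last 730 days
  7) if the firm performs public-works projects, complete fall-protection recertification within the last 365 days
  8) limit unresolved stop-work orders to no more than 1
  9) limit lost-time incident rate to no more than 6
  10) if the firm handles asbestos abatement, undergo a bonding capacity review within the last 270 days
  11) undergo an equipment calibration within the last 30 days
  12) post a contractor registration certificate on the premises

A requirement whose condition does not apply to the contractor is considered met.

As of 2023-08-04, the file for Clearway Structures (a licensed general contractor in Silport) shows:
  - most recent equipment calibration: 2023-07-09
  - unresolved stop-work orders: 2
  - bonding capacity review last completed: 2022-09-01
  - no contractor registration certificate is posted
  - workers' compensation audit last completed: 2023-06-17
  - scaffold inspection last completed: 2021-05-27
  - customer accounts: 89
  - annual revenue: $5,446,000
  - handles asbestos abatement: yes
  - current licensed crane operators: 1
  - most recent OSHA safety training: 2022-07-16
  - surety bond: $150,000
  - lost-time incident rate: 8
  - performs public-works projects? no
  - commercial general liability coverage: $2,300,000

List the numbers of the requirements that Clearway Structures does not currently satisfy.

1. licensed crane operators 1 < 3 → not met
2. commercial general liability coverage $2,300,000 < $2,375,000 → not met
3. workers' compensation audit 48 days ago vs limit 45 → not met
4. surety bond $150,000 ≥ $145,000 → met
5. OSHA safety training 384 days ago vs limit 365 → not met
6. scaffold inspection 799 days ago vs limit 730 → not met
7. condition 'performs public-works projects' does not hold → requirement n/a → met
8. unresolved stop-work orders 2 > 1 → not met
9. lost-time incident rate 8 > 6 → not met
10. condition 'handles asbestos abatement' holds; bonding capacity review 337 days ago vs limit 270 → not met
11. equipment calibration 26 days ago vs limit 30 → met
12. contractor registration certificate absent → not met
Not met: 1, 2, 3, 5, 6, 8, 9, 10, 12

1, 2, 3, 5, 6, 8, 9, 10, 12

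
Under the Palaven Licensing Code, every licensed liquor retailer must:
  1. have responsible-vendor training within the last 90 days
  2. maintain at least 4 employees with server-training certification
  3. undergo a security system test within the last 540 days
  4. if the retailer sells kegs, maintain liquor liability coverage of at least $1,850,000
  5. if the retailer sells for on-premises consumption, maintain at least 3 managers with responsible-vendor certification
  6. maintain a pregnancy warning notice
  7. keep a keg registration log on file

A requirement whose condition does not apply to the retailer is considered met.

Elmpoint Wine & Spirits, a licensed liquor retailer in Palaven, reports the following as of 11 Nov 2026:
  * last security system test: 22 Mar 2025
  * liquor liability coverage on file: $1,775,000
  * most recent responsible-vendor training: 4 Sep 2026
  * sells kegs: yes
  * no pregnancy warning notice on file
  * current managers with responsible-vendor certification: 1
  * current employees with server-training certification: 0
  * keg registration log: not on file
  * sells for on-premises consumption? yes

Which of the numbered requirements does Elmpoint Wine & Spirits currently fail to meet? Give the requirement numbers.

2, 3, 4, 5, 6, 7

1. responsible-vendor training 68 days ago vs limit 90 → met
2. employees with server-training certification 0 < 4 → not met
3. security system test 599 days ago vs limit 540 → not met
4. condition 'sells kegs' holds; liquor liability coverage $1,775,000 < $1,850,000 → not met
5. condition 'sells for on-premises consumption' holds; managers with responsible-vendor certification 1 < 3 → not met
6. pregnancy warning notice absent → not met
7. keg registration log absent → not met
Not met: 2, 3, 4, 5, 6, 7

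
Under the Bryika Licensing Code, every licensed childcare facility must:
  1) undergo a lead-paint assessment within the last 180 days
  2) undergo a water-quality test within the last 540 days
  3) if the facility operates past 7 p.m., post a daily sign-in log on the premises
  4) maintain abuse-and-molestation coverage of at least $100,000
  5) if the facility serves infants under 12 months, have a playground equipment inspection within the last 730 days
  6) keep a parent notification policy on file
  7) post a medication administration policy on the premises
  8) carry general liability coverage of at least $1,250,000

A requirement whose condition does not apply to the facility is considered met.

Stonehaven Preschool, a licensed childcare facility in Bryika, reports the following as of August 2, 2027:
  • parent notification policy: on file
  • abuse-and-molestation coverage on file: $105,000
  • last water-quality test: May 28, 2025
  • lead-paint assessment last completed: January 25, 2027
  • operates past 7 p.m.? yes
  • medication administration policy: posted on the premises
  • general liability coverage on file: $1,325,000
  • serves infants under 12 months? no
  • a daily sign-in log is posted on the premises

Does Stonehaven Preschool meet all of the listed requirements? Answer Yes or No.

1. lead-paint assessment 189 days ago vs limit 180 → not met
2. water-quality test 796 days ago vs limit 540 → not met
3. condition 'operates past 7 p.m.' holds; daily sign-in log present → met
4. abuse-and-molestation coverage $105,000 ≥ $100,000 → met
5. condition 'serves infants under 12 months' does not hold → requirement n/a → met
6. parent notification policy present → met
7. medication administration policy present → met
8. general liability coverage $1,325,000 ≥ $1,250,000 → met
Not met: 1, 2

No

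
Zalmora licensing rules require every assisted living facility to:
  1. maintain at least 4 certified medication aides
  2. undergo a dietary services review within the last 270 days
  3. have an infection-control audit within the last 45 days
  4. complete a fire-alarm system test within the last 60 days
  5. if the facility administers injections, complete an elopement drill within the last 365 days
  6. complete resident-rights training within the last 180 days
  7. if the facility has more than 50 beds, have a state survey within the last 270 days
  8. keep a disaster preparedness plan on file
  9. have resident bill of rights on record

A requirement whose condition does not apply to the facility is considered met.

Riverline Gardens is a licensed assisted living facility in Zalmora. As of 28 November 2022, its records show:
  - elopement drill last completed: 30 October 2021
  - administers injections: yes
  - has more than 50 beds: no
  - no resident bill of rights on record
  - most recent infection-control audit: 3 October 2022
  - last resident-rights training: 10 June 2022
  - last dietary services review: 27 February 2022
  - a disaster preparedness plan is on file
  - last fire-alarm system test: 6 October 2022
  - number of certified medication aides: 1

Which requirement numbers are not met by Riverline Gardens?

1, 2, 3, 5, 9

1. certified medication aides 1 < 4 → not met
2. dietary services review 274 days ago vs limit 270 → not met
3. infection-control audit 56 days ago vs limit 45 → not met
4. fire-alarm system test 53 days ago vs limit 60 → met
5. condition 'administers injections' holds; elopement drill 394 days ago vs limit 365 → not met
6. resident-rights training 171 days ago vs limit 180 → met
7. condition 'has more than 50 beds' does not hold → requirement n/a → met
8. disaster preparedness plan present → met
9. resident bill of rights absent → not met
Not met: 1, 2, 3, 5, 9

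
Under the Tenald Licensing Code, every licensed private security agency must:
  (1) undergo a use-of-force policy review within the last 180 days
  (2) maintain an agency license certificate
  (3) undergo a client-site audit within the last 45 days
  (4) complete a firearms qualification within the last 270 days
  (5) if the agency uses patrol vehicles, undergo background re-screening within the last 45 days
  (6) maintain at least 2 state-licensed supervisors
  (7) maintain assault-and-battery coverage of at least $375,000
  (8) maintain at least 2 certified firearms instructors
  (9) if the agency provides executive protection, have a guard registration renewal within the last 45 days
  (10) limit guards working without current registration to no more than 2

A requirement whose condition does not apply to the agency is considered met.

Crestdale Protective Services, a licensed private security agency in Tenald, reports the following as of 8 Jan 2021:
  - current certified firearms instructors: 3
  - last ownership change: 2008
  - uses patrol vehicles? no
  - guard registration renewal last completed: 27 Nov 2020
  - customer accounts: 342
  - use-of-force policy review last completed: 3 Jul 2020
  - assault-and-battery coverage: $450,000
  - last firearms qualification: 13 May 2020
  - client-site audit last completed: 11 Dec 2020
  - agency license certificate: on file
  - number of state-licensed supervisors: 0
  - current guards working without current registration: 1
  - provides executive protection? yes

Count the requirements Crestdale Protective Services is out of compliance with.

1. use-of-force policy review 189 days ago vs limit 180 → not met
2. agency license certificate present → met
3. client-site audit 28 days ago vs limit 45 → met
4. firearms qualification 240 days ago vs limit 270 → met
5. condition 'uses patrol vehicles' does not hold → requirement n/a → met
6. state-licensed supervisors 0 < 2 → not met
7. assault-and-battery coverage $450,000 ≥ $375,000 → met
8. certified firearms instructors 3 ≥ 2 → met
9. condition 'provides executive protection' holds; guard registration renewal 42 days ago vs limit 45 → met
10. guards working without current registration 1 ≤ 2 → met
Not met: 2 of 10

2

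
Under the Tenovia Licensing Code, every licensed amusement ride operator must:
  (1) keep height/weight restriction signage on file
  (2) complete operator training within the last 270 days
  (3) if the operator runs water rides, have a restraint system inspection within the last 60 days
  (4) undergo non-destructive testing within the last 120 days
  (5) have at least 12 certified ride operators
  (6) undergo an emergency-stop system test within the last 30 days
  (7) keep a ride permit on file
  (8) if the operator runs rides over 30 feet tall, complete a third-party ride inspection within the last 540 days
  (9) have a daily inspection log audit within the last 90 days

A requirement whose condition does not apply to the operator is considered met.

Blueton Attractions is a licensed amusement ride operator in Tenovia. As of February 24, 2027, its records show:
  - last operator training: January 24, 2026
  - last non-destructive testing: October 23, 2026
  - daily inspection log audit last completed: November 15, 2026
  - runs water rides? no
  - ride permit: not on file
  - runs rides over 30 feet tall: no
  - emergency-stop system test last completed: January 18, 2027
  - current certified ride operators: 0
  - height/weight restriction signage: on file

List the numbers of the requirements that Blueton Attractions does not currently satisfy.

1. height/weight restriction signage present → met
2. operator training 396 days ago vs limit 270 → not met
3. condition 'runs water rides' does not hold → requirement n/a → met
4. non-destructive testing 124 days ago vs limit 120 → not met
5. certified ride operators 0 < 12 → not met
6. emergency-stop system test 37 days ago vs limit 30 → not met
7. ride permit absent → not met
8. condition 'runs rides over 30 feet tall' does not hold → requirement n/a → met
9. daily inspection log audit 101 days ago vs limit 90 → not met
Not met: 2, 4, 5, 6, 7, 9

2, 4, 5, 6, 7, 9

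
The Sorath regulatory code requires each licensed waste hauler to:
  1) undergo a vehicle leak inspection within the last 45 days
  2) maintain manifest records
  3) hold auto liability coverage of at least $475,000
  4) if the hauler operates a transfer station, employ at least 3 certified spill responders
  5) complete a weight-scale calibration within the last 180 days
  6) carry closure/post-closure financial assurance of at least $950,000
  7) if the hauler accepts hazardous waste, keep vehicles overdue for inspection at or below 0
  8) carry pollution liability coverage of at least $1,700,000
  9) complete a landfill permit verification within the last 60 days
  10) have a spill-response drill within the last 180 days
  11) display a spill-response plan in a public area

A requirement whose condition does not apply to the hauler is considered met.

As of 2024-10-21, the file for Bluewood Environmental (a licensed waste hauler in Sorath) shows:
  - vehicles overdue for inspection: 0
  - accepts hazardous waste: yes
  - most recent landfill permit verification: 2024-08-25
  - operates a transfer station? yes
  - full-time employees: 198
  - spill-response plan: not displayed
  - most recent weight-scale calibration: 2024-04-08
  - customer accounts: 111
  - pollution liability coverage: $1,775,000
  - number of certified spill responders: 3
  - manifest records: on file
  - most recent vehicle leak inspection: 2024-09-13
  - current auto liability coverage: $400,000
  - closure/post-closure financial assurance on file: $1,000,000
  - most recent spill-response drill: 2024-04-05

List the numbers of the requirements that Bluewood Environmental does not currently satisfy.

3, 5, 10, 11

1. vehicle leak inspection 38 days ago vs limit 45 → met
2. manifest records present → met
3. auto liability coverage $400,000 < $475,000 → not met
4. condition 'operates a transfer station' holds; certified spill responders 3 ≥ 3 → met
5. weight-scale calibration 196 days ago vs limit 180 → not met
6. closure/post-closure financial assurance $1,000,000 ≥ $950,000 → met
7. condition 'accepts hazardous waste' holds; vehicles overdue for inspection 0 ≤ 0 → met
8. pollution liability coverage $1,775,000 ≥ $1,700,000 → met
9. landfill permit verification 57 days ago vs limit 60 → met
10. spill-response drill 199 days ago vs limit 180 → not met
11. spill-response plan absent → not met
Not met: 3, 5, 10, 11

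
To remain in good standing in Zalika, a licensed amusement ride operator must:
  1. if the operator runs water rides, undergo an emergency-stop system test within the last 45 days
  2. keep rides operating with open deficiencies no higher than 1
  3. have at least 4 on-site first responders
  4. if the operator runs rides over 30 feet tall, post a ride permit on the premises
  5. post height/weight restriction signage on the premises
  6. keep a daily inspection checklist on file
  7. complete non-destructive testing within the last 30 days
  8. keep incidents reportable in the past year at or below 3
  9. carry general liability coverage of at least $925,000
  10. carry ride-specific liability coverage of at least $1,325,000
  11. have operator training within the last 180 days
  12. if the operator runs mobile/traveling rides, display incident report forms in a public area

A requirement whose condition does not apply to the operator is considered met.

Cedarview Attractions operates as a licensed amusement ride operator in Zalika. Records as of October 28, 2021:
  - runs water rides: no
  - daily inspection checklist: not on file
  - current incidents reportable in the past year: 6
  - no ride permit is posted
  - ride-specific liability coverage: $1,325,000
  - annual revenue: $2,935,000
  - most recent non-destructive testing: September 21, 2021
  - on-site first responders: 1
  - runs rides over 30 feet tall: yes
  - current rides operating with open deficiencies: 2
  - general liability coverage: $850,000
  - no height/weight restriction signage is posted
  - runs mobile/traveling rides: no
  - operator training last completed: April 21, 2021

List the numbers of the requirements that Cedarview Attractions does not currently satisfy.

2, 3, 4, 5, 6, 7, 8, 9, 11

1. condition 'runs water rides' does not hold → requirement n/a → met
2. rides operating with open deficiencies 2 > 1 → not met
3. on-site first responders 1 < 4 → not met
4. condition 'runs rides over 30 feet tall' holds; ride permit absent → not met
5. height/weight restriction signage absent → not met
6. daily inspection checklist absent → not met
7. non-destructive testing 37 days ago vs limit 30 → not met
8. incidents reportable in the past year 6 > 3 → not met
9. general liability coverage $850,000 < $925,000 → not met
10. ride-specific liability coverage $1,325,000 ≥ $1,325,000 → met
11. operator training 190 days ago vs limit 180 → not met
12. condition 'runs mobile/traveling rides' does not hold → requirement n/a → met
Not met: 2, 3, 4, 5, 6, 7, 8, 9, 11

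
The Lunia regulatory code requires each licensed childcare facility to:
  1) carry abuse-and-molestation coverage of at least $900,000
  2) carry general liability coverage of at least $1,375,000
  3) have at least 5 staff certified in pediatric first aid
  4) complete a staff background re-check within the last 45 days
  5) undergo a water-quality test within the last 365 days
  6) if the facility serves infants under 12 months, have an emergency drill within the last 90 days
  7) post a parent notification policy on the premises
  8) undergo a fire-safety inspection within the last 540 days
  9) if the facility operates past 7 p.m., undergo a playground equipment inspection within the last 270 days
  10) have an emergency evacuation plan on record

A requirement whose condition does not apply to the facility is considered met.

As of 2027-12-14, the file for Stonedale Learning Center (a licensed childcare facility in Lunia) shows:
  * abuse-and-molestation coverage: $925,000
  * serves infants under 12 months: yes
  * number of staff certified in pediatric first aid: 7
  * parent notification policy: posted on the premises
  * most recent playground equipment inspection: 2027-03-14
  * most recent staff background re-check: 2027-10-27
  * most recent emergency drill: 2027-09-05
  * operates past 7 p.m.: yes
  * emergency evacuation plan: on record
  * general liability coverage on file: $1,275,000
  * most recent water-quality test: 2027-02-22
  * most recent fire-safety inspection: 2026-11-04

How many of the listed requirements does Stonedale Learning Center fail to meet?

4

1. abuse-and-molestation coverage $925,000 ≥ $900,000 → met
2. general liability coverage $1,275,000 < $1,375,000 → not met
3. staff certified in pediatric first aid 7 ≥ 5 → met
4. staff background re-check 48 days ago vs limit 45 → not met
5. water-quality test 295 days ago vs limit 365 → met
6. condition 'serves infants under 12 months' holds; emergency drill 100 days ago vs limit 90 → not met
7. parent notification policy present → met
8. fire-safety inspection 405 days ago vs limit 540 → met
9. condition 'operates past 7 p.m.' holds; playground equipment inspection 275 days ago vs limit 270 → not met
10. emergency evacuation plan present → met
Not met: 4 of 10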